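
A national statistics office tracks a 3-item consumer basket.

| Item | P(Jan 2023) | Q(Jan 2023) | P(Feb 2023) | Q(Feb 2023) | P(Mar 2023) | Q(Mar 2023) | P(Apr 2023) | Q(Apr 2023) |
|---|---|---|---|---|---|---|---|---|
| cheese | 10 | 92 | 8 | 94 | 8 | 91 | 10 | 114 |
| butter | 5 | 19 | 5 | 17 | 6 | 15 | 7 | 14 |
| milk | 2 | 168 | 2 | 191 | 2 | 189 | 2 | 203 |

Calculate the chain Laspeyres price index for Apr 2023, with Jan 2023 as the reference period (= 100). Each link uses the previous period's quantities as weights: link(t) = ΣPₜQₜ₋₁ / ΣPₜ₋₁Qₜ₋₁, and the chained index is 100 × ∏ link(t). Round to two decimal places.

Link Jan 2023→Feb 2023:
ΣP(Feb 2023)Q(Jan 2023) = 8×92 + 5×19 + 2×168 = 736 + 95 + 336 = 1167
ΣP(Jan 2023)Q(Jan 2023) = 10×92 + 5×19 + 2×168 = 920 + 95 + 336 = 1351
link = 1167/1351 = 0.863805
Link Feb 2023→Mar 2023:
ΣP(Mar 2023)Q(Feb 2023) = 8×94 + 6×17 + 2×191 = 752 + 102 + 382 = 1236
ΣP(Feb 2023)Q(Feb 2023) = 8×94 + 5×17 + 2×191 = 752 + 85 + 382 = 1219
link = 1236/1219 = 1.013946
Link Mar 2023→Apr 2023:
ΣP(Apr 2023)Q(Mar 2023) = 10×91 + 7×15 + 2×189 = 910 + 105 + 378 = 1393
ΣP(Mar 2023)Q(Mar 2023) = 8×91 + 6×15 + 2×189 = 728 + 90 + 378 = 1196
link = 1393/1196 = 1.164716
Chained index = 100 × 0.863805 × 1.013946 × 1.164716 = 102.0118

102.01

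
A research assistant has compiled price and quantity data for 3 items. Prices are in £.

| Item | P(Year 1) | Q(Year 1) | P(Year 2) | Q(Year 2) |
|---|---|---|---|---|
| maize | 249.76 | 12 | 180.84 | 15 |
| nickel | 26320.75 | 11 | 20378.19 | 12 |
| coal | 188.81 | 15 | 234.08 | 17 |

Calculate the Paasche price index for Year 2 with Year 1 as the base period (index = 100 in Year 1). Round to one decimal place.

77.8

Paasche price index uses current-period quantities as weights.
ΣP(Year 2)·Q(Year 2) = 180.84×15 + 20378.19×12 + 234.08×17 = 2712.6 + 244538.28 + 3979.36 = 251230.24
ΣP(Year 1)·Q(Year 2) = 249.76×15 + 26320.75×12 + 188.81×17 = 3746.4 + 315849 + 3209.77 = 322805.17
Index = 251230.24 / 322805.17 × 100 = 77.8272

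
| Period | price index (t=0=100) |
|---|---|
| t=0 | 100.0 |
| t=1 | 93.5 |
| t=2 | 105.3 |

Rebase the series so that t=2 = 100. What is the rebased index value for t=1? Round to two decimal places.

88.79

Rebased(t=1) = 93.5 / 105.3 × 100 = 88.7939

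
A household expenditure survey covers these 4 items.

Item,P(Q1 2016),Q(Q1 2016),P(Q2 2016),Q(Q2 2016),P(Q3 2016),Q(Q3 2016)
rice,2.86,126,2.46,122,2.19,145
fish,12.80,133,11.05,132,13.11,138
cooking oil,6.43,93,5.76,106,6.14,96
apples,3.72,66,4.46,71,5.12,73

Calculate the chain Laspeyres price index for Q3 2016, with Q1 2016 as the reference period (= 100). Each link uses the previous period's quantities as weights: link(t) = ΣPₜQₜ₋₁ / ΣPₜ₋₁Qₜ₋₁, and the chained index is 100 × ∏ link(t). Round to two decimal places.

100.70

Link Q1 2016→Q2 2016:
ΣP(Q2 2016)Q(Q1 2016) = 2.46×126 + 11.05×133 + 5.76×93 + 4.46×66 = 309.96 + 1469.65 + 535.68 + 294.36 = 2609.65
ΣP(Q1 2016)Q(Q1 2016) = 2.86×126 + 12.80×133 + 6.43×93 + 3.72×66 = 360.36 + 1702.4 + 597.99 + 245.52 = 2906.27
link = 2609.65/2906.27 = 0.897938
Link Q2 2016→Q3 2016:
ΣP(Q3 2016)Q(Q2 2016) = 2.19×122 + 13.11×132 + 6.14×106 + 5.12×71 = 267.18 + 1730.52 + 650.84 + 363.52 = 3012.06
ΣP(Q2 2016)Q(Q2 2016) = 2.46×122 + 11.05×132 + 5.76×106 + 4.46×71 = 300.12 + 1458.6 + 610.56 + 316.66 = 2685.94
link = 3012.06/2685.94 = 1.121417
Chained index = 100 × 0.897938 × 1.121417 = 100.6963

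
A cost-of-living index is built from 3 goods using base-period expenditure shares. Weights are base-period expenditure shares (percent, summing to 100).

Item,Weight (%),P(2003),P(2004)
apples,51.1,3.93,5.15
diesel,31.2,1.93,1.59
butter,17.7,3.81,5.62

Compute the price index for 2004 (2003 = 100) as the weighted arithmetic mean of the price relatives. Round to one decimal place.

118.8

apples: 51.1 × (5.15/3.93) = 51.1 × 1.310433 = 66.9631
diesel: 31.2 × (1.59/1.93) = 31.2 × 0.823834 = 25.7036
butter: 17.7 × (5.62/3.81) = 17.7 × 1.475066 = 26.1087
Index = Σ wᵢ·(p₁ᵢ/p₀ᵢ) = 66.9631 + 25.7036 + 26.1087 = 118.7754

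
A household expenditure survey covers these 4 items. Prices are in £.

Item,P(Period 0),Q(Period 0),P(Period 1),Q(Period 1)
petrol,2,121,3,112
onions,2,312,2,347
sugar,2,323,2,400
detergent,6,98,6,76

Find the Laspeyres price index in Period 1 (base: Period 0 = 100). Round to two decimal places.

105.76

Laspeyres price index uses base-period quantities as weights.
ΣP(Period 1)·Q(Period 0) = 3×121 + 2×312 + 2×323 + 6×98 = 363 + 624 + 646 + 588 = 2221
ΣP(Period 0)·Q(Period 0) = 2×121 + 2×312 + 2×323 + 6×98 = 242 + 624 + 646 + 588 = 2100
Index = 2221 / 2100 × 100 = 105.7619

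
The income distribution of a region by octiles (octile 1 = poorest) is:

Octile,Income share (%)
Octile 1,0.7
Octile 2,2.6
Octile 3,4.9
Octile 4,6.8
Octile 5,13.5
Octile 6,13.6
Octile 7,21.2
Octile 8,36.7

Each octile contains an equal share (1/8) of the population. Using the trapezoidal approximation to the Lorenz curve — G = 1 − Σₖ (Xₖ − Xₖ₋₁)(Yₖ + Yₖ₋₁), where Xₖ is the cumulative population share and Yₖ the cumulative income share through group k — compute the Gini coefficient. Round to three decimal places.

Cumulative income shares Yₖ: 0.0070, 0.0330, 0.0820, 0.1500, 0.2850, 0.4210, 0.6330, 1.0000
Σ (Xₖ−Xₖ₋₁)(Yₖ+Yₖ₋₁) = (1/8)(0.0070+0.0000) + (1/8)(0.0330+0.0070) + (1/8)(0.0820+0.0330) + (1/8)(0.1500+0.0820) + (1/8)(0.2850+0.1500) + (1/8)(0.4210+0.2850) + (1/8)(0.6330+0.4210) + (1/8)(1.0000+0.6330)
  = 0.0009 + 0.0050 + 0.0144 + 0.0290 + 0.0544 + 0.0883 + 0.1318 + 0.2041 = 0.5278
G = 1 − 0.5278 = 0.4722

0.472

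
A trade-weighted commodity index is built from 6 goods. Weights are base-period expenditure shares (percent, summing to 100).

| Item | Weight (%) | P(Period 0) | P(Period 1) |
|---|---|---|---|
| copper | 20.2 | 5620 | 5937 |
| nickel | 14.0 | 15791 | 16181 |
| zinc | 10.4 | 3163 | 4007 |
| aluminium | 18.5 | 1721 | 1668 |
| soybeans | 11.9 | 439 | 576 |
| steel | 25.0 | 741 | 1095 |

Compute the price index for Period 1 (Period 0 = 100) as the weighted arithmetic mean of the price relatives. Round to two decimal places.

copper: 20.2 × (5937/5620) = 20.2 × 1.056406 = 21.3394
nickel: 14.0 × (16181/15791) = 14.0 × 1.024698 = 14.3458
zinc: 10.4 × (4007/3163) = 10.4 × 1.266835 = 13.1751
aluminium: 18.5 × (1668/1721) = 18.5 × 0.969204 = 17.9303
soybeans: 11.9 × (576/439) = 11.9 × 1.312073 = 15.6137
steel: 25.0 × (1095/741) = 25.0 × 1.477733 = 36.9433
Index = Σ wᵢ·(p₁ᵢ/p₀ᵢ) = 21.3394 + 14.3458 + 13.1751 + 17.9303 + 15.6137 + 36.9433 = 119.3475

119.35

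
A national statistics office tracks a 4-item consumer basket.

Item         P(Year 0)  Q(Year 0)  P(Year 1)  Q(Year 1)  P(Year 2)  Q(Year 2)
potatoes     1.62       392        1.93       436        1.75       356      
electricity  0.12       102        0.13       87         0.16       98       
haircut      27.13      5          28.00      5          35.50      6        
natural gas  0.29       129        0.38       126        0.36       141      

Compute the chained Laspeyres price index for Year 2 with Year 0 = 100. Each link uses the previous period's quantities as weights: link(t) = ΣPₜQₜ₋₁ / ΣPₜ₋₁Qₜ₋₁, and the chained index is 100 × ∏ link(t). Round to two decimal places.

Link Year 0→Year 1:
ΣP(Year 1)Q(Year 0) = 1.93×392 + 0.13×102 + 28.00×5 + 0.38×129 = 756.56 + 13.26 + 140 + 49.02 = 958.84
ΣP(Year 0)Q(Year 0) = 1.62×392 + 0.12×102 + 27.13×5 + 0.29×129 = 635.04 + 12.24 + 135.65 + 37.41 = 820.34
link = 958.84/820.34 = 1.168832
Link Year 1→Year 2:
ΣP(Year 2)Q(Year 1) = 1.75×436 + 0.16×87 + 35.50×5 + 0.36×126 = 763 + 13.92 + 177.5 + 45.36 = 999.78
ΣP(Year 1)Q(Year 1) = 1.93×436 + 0.13×87 + 28.00×5 + 0.38×126 = 841.48 + 11.31 + 140 + 47.88 = 1040.67
link = 999.78/1040.67 = 0.960708
Chained index = 100 × 1.168832 × 0.960708 = 112.2907

112.29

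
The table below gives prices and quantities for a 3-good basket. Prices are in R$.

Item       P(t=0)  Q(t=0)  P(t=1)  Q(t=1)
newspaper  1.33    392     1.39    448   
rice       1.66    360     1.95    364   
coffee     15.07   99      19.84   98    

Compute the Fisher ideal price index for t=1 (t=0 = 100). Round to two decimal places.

122.70

Laspeyres component (base-period weights):
ΣP(t=1)Q(t=0) = 1.39×392 + 1.95×360 + 19.84×99 = 544.88 + 702 + 1964.16 = 3211.04
ΣP(t=0)Q(t=0) = 1.33×392 + 1.66×360 + 15.07×99 = 521.36 + 597.6 + 1491.93 = 2610.89
L = 3211.04 / 2610.89 × 100 = 122.9864
Paasche component (current-period weights):
ΣP(t=1)Q(t=1) = 1.39×448 + 1.95×364 + 19.84×98 = 622.72 + 709.8 + 1944.32 = 3276.84
ΣP(t=0)Q(t=1) = 1.33×448 + 1.66×364 + 15.07×98 = 595.84 + 604.24 + 1476.86 = 2676.94
P = 3276.84 / 2676.94 × 100 = 122.4099
Fisher = √(L × P) = √(122.9864 × 122.4099) = 122.6978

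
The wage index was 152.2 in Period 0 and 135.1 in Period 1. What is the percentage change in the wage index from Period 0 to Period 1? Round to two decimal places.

Change = (135.1 − 152.2) / 152.2 × 100
       = -17.1 / 152.2 × 100 = -11.2352%

-11.24%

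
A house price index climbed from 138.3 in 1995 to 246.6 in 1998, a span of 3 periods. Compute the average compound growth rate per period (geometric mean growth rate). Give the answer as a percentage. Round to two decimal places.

Growth factor = (246.6/138.3)^(1/3) = (1.783080)^(1/3) = 1.212617
Growth rate = 1.212617 − 1 = 0.212617 = 21.2617%

21.26%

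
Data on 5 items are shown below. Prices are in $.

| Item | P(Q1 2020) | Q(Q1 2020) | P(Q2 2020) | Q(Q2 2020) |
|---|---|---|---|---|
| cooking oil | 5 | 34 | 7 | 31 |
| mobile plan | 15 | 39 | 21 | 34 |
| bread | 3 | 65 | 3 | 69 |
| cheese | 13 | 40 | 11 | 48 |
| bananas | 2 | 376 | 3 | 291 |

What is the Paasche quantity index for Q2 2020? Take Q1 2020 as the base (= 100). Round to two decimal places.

90.04

Paasche quantity index uses current-period prices as weights.
ΣP(Q2 2020)·Q(Q2 2020) = 7×31 + 21×34 + 3×69 + 11×48 + 3×291 = 217 + 714 + 207 + 528 + 873 = 2539
ΣP(Q2 2020)·Q(Q1 2020) = 7×34 + 21×39 + 3×65 + 11×40 + 3×376 = 238 + 819 + 195 + 440 + 1128 = 2820
Index = 2539 / 2820 × 100 = 90.0355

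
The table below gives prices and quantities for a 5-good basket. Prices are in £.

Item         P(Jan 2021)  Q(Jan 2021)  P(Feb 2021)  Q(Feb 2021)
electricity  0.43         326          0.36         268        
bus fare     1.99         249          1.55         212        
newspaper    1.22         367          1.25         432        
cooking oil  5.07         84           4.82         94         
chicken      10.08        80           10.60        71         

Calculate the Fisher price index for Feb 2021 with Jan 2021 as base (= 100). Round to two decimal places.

95.93

Laspeyres component (base-period weights):
ΣP(Feb 2021)Q(Jan 2021) = 0.36×326 + 1.55×249 + 1.25×367 + 4.82×84 + 10.60×80 = 117.36 + 385.95 + 458.75 + 404.88 + 848 = 2214.94
ΣP(Jan 2021)Q(Jan 2021) = 0.43×326 + 1.99×249 + 1.22×367 + 5.07×84 + 10.08×80 = 140.18 + 495.51 + 447.74 + 425.88 + 806.4 = 2315.71
L = 2214.94 / 2315.71 × 100 = 95.6484
Paasche component (current-period weights):
ΣP(Feb 2021)Q(Feb 2021) = 0.36×268 + 1.55×212 + 1.25×432 + 4.82×94 + 10.60×71 = 96.48 + 328.6 + 540 + 453.08 + 752.6 = 2170.76
ΣP(Jan 2021)Q(Feb 2021) = 0.43×268 + 1.99×212 + 1.22×432 + 5.07×94 + 10.08×71 = 115.24 + 421.88 + 527.04 + 476.58 + 715.68 = 2256.42
P = 2170.76 / 2256.42 × 100 = 96.2037
Fisher = √(L × P) = √(95.6484 × 96.2037) = 95.9257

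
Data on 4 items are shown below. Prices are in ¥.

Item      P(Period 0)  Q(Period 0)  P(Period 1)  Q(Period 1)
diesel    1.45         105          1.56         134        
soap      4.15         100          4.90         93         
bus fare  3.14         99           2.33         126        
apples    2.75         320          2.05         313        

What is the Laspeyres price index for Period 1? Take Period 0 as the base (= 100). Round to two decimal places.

87.62

Laspeyres price index uses base-period quantities as weights.
ΣP(Period 1)·Q(Period 0) = 1.56×105 + 4.90×100 + 2.33×99 + 2.05×320 = 163.8 + 490 + 230.67 + 656 = 1540.47
ΣP(Period 0)·Q(Period 0) = 1.45×105 + 4.15×100 + 3.14×99 + 2.75×320 = 152.25 + 415 + 310.86 + 880 = 1758.11
Index = 1540.47 / 1758.11 × 100 = 87.6208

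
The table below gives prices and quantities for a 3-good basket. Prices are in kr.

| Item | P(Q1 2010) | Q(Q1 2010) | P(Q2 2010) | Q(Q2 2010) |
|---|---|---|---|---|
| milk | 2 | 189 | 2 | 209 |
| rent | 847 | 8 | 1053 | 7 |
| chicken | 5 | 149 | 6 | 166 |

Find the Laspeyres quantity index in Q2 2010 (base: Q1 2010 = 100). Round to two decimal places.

90.86

Laspeyres quantity index uses base-period prices as weights.
ΣP(Q1 2010)·Q(Q2 2010) = 2×209 + 847×7 + 5×166 = 418 + 5929 + 830 = 7177
ΣP(Q1 2010)·Q(Q1 2010) = 2×189 + 847×8 + 5×149 = 378 + 6776 + 745 = 7899
Index = 7177 / 7899 × 100 = 90.8596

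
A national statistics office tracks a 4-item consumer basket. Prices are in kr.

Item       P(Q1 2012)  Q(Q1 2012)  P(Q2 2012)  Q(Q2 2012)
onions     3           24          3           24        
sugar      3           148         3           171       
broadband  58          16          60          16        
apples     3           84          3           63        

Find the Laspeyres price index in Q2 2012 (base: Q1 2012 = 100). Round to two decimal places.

101.89

Laspeyres price index uses base-period quantities as weights.
ΣP(Q2 2012)·Q(Q1 2012) = 3×24 + 3×148 + 60×16 + 3×84 = 72 + 444 + 960 + 252 = 1728
ΣP(Q1 2012)·Q(Q1 2012) = 3×24 + 3×148 + 58×16 + 3×84 = 72 + 444 + 928 + 252 = 1696
Index = 1728 / 1696 × 100 = 101.8868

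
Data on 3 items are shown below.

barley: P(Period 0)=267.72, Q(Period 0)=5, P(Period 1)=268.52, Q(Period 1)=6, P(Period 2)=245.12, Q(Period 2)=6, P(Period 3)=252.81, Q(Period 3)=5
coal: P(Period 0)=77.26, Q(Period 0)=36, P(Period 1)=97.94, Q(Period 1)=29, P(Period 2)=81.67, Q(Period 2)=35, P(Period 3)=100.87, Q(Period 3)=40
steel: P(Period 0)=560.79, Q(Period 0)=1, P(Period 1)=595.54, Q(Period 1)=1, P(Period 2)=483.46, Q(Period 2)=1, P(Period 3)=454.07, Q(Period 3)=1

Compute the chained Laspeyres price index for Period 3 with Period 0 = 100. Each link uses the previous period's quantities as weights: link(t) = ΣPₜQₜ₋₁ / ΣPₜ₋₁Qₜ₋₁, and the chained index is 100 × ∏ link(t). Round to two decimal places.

114.29

Link Period 0→Period 1:
ΣP(Period 1)Q(Period 0) = 268.52×5 + 97.94×36 + 595.54×1 = 1342.6 + 3525.84 + 595.54 = 5463.98
ΣP(Period 0)Q(Period 0) = 267.72×5 + 77.26×36 + 560.79×1 = 1338.6 + 2781.36 + 560.79 = 4680.75
link = 5463.98/4680.75 = 1.167330
Link Period 1→Period 2:
ΣP(Period 2)Q(Period 1) = 245.12×6 + 81.67×29 + 483.46×1 = 1470.72 + 2368.43 + 483.46 = 4322.61
ΣP(Period 1)Q(Period 1) = 268.52×6 + 97.94×29 + 595.54×1 = 1611.12 + 2840.26 + 595.54 = 5046.92
link = 4322.61/5046.92 = 0.856485
Link Period 2→Period 3:
ΣP(Period 3)Q(Period 2) = 252.81×6 + 100.87×35 + 454.07×1 = 1516.86 + 3530.45 + 454.07 = 5501.38
ΣP(Period 2)Q(Period 2) = 245.12×6 + 81.67×35 + 483.46×1 = 1470.72 + 2858.45 + 483.46 = 4812.63
link = 5501.38/4812.63 = 1.143113
Chained index = 100 × 1.167330 × 0.856485 × 1.143113 = 114.2885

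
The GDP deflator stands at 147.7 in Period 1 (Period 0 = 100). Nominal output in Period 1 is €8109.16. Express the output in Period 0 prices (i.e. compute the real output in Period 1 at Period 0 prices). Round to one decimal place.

Real = Nominal ÷ (Index/100) = 8109.16 ÷ (147.7/100)
     = 8109.16 ÷ 1.477 = 5490.2911

5490.3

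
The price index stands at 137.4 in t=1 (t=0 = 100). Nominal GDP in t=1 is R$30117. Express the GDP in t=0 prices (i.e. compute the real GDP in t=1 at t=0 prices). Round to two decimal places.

Real = Nominal ÷ (Index/100) = 30117 ÷ (137.4/100)
     = 30117 ÷ 1.374 = 21919.2140

21919.21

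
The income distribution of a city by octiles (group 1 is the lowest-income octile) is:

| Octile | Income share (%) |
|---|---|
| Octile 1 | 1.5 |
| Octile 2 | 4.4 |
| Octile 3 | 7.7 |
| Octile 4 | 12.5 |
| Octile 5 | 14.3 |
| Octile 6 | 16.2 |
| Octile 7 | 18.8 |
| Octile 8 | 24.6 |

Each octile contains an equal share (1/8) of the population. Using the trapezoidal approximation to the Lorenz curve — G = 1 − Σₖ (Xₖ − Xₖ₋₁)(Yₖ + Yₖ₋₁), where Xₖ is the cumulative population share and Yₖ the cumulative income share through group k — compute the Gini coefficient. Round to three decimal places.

0.326

Cumulative income shares Yₖ: 0.0150, 0.0590, 0.1360, 0.2610, 0.4040, 0.5660, 0.7540, 1.0000
Σ (Xₖ−Xₖ₋₁)(Yₖ+Yₖ₋₁) = (1/8)(0.0150+0.0000) + (1/8)(0.0590+0.0150) + (1/8)(0.1360+0.0590) + (1/8)(0.2610+0.1360) + (1/8)(0.4040+0.2610) + (1/8)(0.5660+0.4040) + (1/8)(0.7540+0.5660) + (1/8)(1.0000+0.7540)
  = 0.0019 + 0.0093 + 0.0244 + 0.0496 + 0.0831 + 0.1213 + 0.1650 + 0.2193 = 0.6738
G = 1 − 0.6738 = 0.3262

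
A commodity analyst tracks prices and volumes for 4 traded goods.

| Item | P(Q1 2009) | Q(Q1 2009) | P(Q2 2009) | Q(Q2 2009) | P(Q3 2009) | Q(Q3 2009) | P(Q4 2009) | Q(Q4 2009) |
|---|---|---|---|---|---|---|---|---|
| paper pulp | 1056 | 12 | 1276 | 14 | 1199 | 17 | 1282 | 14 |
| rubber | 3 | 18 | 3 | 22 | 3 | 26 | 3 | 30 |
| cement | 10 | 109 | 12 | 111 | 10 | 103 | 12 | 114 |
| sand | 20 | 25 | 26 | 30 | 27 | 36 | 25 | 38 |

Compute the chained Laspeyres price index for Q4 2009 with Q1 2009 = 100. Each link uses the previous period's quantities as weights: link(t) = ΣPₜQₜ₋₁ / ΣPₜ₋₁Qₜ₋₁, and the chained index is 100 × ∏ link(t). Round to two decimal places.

Link Q1 2009→Q2 2009:
ΣP(Q2 2009)Q(Q1 2009) = 1276×12 + 3×18 + 12×109 + 26×25 = 15312 + 54 + 1308 + 650 = 17324
ΣP(Q1 2009)Q(Q1 2009) = 1056×12 + 3×18 + 10×109 + 20×25 = 12672 + 54 + 1090 + 500 = 14316
link = 17324/14316 = 1.210115
Link Q2 2009→Q3 2009:
ΣP(Q3 2009)Q(Q2 2009) = 1199×14 + 3×22 + 10×111 + 27×30 = 16786 + 66 + 1110 + 810 = 18772
ΣP(Q2 2009)Q(Q2 2009) = 1276×14 + 3×22 + 12×111 + 26×30 = 17864 + 66 + 1332 + 780 = 20042
link = 18772/20042 = 0.936633
Link Q3 2009→Q4 2009:
ΣP(Q4 2009)Q(Q3 2009) = 1282×17 + 3×26 + 12×103 + 25×36 = 21794 + 78 + 1236 + 900 = 24008
ΣP(Q3 2009)Q(Q3 2009) = 1199×17 + 3×26 + 10×103 + 27×36 = 20383 + 78 + 1030 + 972 = 22463
link = 24008/22463 = 1.068780
Chained index = 100 × 1.210115 × 0.936633 × 1.068780 = 121.1391

121.14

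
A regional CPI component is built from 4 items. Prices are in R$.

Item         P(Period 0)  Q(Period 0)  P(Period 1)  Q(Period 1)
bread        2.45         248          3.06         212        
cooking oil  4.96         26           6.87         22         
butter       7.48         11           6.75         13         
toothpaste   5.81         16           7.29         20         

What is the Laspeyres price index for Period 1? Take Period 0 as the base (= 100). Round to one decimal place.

Laspeyres price index uses base-period quantities as weights.
ΣP(Period 1)·Q(Period 0) = 3.06×248 + 6.87×26 + 6.75×11 + 7.29×16 = 758.88 + 178.62 + 74.25 + 116.64 = 1128.39
ΣP(Period 0)·Q(Period 0) = 2.45×248 + 4.96×26 + 7.48×11 + 5.81×16 = 607.6 + 128.96 + 82.28 + 92.96 = 911.8
Index = 1128.39 / 911.8 × 100 = 123.7541

123.8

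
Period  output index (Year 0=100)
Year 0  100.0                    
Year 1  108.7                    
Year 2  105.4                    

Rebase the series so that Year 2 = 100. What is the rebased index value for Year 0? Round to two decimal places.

Rebased(Year 0) = 100.0 / 105.4 × 100 = 94.8767

94.88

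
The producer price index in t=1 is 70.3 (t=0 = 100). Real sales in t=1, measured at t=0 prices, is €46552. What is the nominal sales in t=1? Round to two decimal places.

Nominal = Real × (Index/100) = 46552 × (70.3/100)
        = 46552 × 0.703 = 32726.0560

32726.06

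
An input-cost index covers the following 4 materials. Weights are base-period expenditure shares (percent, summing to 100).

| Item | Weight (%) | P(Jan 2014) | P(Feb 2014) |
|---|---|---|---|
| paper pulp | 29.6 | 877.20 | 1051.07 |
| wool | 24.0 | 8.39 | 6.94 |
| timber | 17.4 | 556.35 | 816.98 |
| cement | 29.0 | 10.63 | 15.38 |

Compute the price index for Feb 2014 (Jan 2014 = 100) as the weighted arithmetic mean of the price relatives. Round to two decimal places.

122.83

paper pulp: 29.6 × (1051.07/877.20) = 29.6 × 1.198210 = 35.4670
wool: 24.0 × (6.94/8.39) = 24.0 × 0.827175 = 19.8522
timber: 17.4 × (816.98/556.35) = 17.4 × 1.468464 = 25.5513
cement: 29.0 × (15.38/10.63) = 29.0 × 1.446849 = 41.9586
Index = Σ wᵢ·(p₁ᵢ/p₀ᵢ) = 35.4670 + 19.8522 + 25.5513 + 41.9586 = 122.8291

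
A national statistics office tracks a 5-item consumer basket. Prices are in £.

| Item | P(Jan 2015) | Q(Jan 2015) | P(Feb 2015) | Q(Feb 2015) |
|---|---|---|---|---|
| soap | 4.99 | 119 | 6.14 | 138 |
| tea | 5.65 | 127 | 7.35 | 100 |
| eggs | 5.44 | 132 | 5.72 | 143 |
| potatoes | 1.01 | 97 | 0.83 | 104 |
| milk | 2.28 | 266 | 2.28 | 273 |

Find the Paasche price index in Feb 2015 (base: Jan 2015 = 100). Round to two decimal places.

112.69

Paasche price index uses current-period quantities as weights.
ΣP(Feb 2015)·Q(Feb 2015) = 6.14×138 + 7.35×100 + 5.72×143 + 0.83×104 + 2.28×273 = 847.32 + 735 + 817.96 + 86.32 + 622.44 = 3109.04
ΣP(Jan 2015)·Q(Feb 2015) = 4.99×138 + 5.65×100 + 5.44×143 + 1.01×104 + 2.28×273 = 688.62 + 565 + 777.92 + 105.04 + 622.44 = 2759.02
Index = 3109.04 / 2759.02 × 100 = 112.6864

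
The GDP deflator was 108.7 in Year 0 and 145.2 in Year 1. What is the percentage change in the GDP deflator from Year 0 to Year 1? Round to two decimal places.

33.58%

Change = (145.2 − 108.7) / 108.7 × 100
       = 36.5 / 108.7 × 100 = 33.5787%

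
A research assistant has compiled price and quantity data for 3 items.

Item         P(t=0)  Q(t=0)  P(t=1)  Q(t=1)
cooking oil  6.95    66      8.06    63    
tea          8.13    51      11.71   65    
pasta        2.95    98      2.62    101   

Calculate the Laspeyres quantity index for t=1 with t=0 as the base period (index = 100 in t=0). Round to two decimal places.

Laspeyres quantity index uses base-period prices as weights.
ΣP(t=0)·Q(t=1) = 6.95×63 + 8.13×65 + 2.95×101 = 437.85 + 528.45 + 297.95 = 1264.25
ΣP(t=0)·Q(t=0) = 6.95×66 + 8.13×51 + 2.95×98 = 458.7 + 414.63 + 289.1 = 1162.43
Index = 1264.25 / 1162.43 × 100 = 108.7592

108.76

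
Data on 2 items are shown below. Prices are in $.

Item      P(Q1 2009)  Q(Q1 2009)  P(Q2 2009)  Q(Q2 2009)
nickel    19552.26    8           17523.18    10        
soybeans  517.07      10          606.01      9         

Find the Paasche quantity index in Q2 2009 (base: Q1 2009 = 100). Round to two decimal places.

123.55

Paasche quantity index uses current-period prices as weights.
ΣP(Q2 2009)·Q(Q2 2009) = 17523.18×10 + 606.01×9 = 175231.8 + 5454.09 = 180685.89
ΣP(Q2 2009)·Q(Q1 2009) = 17523.18×8 + 606.01×10 = 140185.44 + 6060.1 = 146245.54
Index = 180685.89 / 146245.54 × 100 = 123.5497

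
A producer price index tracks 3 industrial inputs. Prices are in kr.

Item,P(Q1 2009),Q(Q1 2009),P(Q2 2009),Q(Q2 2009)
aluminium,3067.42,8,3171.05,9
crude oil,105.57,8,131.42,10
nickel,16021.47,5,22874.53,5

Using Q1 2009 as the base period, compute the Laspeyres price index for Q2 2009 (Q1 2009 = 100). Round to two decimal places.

133.46

Laspeyres price index uses base-period quantities as weights.
ΣP(Q2 2009)·Q(Q1 2009) = 3171.05×8 + 131.42×8 + 22874.53×5 = 25368.4 + 1051.36 + 114372.65 = 140792.41
ΣP(Q1 2009)·Q(Q1 2009) = 3067.42×8 + 105.57×8 + 16021.47×5 = 24539.36 + 844.56 + 80107.35 = 105491.27
Index = 140792.41 / 105491.27 × 100 = 133.4636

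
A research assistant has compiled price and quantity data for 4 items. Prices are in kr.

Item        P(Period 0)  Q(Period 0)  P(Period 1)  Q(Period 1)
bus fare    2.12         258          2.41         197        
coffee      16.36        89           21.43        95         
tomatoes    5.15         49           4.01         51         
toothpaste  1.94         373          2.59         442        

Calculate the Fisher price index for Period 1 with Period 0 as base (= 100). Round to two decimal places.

Laspeyres component (base-period weights):
ΣP(Period 1)Q(Period 0) = 2.41×258 + 21.43×89 + 4.01×49 + 2.59×373 = 621.78 + 1907.27 + 196.49 + 966.07 = 3691.61
ΣP(Period 0)Q(Period 0) = 2.12×258 + 16.36×89 + 5.15×49 + 1.94×373 = 546.96 + 1456.04 + 252.35 + 723.62 = 2978.97
L = 3691.61 / 2978.97 × 100 = 123.9224
Paasche component (current-period weights):
ΣP(Period 1)Q(Period 1) = 2.41×197 + 21.43×95 + 4.01×51 + 2.59×442 = 474.77 + 2035.85 + 204.51 + 1144.78 = 3859.91
ΣP(Period 0)Q(Period 1) = 2.12×197 + 16.36×95 + 5.15×51 + 1.94×442 = 417.64 + 1554.2 + 262.65 + 857.48 = 3091.97
P = 3859.91 / 3091.97 × 100 = 124.8366
Fisher = √(L × P) = √(123.9224 × 124.8366) = 124.3786

124.38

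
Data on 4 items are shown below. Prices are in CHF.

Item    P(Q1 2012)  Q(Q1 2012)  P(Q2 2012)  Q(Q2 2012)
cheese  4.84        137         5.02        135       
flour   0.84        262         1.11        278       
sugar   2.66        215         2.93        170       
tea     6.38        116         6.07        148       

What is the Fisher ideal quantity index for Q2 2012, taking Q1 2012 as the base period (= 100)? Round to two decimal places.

Laspeyres component (base-period weights):
ΣP(Q1 2012)Q(Q2 2012) = 4.84×135 + 0.84×278 + 2.66×170 + 6.38×148 = 653.4 + 233.52 + 452.2 + 944.24 = 2283.36
ΣP(Q1 2012)Q(Q1 2012) = 4.84×137 + 0.84×262 + 2.66×215 + 6.38×116 = 663.08 + 220.08 + 571.9 + 740.08 = 2195.14
L = 2283.36 / 2195.14 × 100 = 104.0189
Paasche component (current-period weights):
ΣP(Q2 2012)Q(Q2 2012) = 5.02×135 + 1.11×278 + 2.93×170 + 6.07×148 = 677.7 + 308.58 + 498.1 + 898.36 = 2382.74
ΣP(Q2 2012)Q(Q1 2012) = 5.02×137 + 1.11×262 + 2.93×215 + 6.07×116 = 687.74 + 290.82 + 629.95 + 704.12 = 2312.63
P = 2382.74 / 2312.63 × 100 = 103.0316
Fisher = √(L × P) = √(104.0189 × 103.0316) = 103.5241

103.52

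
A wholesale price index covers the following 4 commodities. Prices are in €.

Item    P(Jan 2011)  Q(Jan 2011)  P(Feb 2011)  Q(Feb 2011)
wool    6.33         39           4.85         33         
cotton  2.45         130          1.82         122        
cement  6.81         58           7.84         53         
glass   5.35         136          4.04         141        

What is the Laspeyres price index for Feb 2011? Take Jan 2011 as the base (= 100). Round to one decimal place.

Laspeyres price index uses base-period quantities as weights.
ΣP(Feb 2011)·Q(Jan 2011) = 4.85×39 + 1.82×130 + 7.84×58 + 4.04×136 = 189.15 + 236.6 + 454.72 + 549.44 = 1429.91
ΣP(Jan 2011)·Q(Jan 2011) = 6.33×39 + 2.45×130 + 6.81×58 + 5.35×136 = 246.87 + 318.5 + 394.98 + 727.6 = 1687.95
Index = 1429.91 / 1687.95 × 100 = 84.7128

84.7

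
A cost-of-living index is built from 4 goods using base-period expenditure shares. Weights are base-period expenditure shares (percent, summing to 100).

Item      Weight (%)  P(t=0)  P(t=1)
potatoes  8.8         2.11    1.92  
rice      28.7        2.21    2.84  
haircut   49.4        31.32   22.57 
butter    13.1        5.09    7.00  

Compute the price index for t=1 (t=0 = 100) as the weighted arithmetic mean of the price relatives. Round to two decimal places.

potatoes: 8.8 × (1.92/2.11) = 8.8 × 0.909953 = 8.0076
rice: 28.7 × (2.84/2.21) = 28.7 × 1.285068 = 36.8814
haircut: 49.4 × (22.57/31.32) = 49.4 × 0.720626 = 35.5989
butter: 13.1 × (7.00/5.09) = 13.1 × 1.375246 = 18.0157
Index = Σ wᵢ·(p₁ᵢ/p₀ᵢ) = 8.0076 + 36.8814 + 35.5989 + 18.0157 = 98.5037

98.50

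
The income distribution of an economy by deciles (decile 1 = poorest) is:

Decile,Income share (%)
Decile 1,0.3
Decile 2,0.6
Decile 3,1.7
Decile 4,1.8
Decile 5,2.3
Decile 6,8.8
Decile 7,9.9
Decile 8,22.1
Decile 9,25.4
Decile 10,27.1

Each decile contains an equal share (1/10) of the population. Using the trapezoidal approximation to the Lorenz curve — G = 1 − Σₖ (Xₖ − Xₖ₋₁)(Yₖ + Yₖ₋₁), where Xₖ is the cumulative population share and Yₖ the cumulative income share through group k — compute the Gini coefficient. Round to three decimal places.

Cumulative income shares Yₖ: 0.0030, 0.0090, 0.0260, 0.0440, 0.0670, 0.1550, 0.2540, 0.4750, 0.7290, 1.0000
Σ (Xₖ−Xₖ₋₁)(Yₖ+Yₖ₋₁) = (1/10)(0.0030+0.0000) + (1/10)(0.0090+0.0030) + (1/10)(0.0260+0.0090) + (1/10)(0.0440+0.0260) + (1/10)(0.0670+0.0440) + (1/10)(0.1550+0.0670) + (1/10)(0.2540+0.1550) + (1/10)(0.4750+0.2540) + (1/10)(0.7290+0.4750) + (1/10)(1.0000+0.7290)
  = 0.0003 + 0.0012 + 0.0035 + 0.0070 + 0.0111 + 0.0222 + 0.0409 + 0.0729 + 0.1204 + 0.1729 = 0.4524
G = 1 − 0.4524 = 0.5476

0.548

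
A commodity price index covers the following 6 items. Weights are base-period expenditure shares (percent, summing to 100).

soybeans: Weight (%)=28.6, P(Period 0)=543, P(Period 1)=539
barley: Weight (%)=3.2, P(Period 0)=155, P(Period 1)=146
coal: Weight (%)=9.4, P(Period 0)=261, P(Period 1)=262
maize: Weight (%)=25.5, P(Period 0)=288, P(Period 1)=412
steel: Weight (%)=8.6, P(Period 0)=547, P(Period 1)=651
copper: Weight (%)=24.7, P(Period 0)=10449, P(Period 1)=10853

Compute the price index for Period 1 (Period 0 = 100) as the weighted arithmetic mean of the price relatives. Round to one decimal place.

soybeans: 28.6 × (539/543) = 28.6 × 0.992634 = 28.3893
barley: 3.2 × (146/155) = 3.2 × 0.941935 = 3.0142
coal: 9.4 × (262/261) = 9.4 × 1.003831 = 9.4360
maize: 25.5 × (412/288) = 25.5 × 1.430556 = 36.4792
steel: 8.6 × (651/547) = 8.6 × 1.190128 = 10.2351
copper: 24.7 × (10853/10449) = 24.7 × 1.038664 = 25.6550
Index = Σ wᵢ·(p₁ᵢ/p₀ᵢ) = 28.3893 + 3.0142 + 9.4360 + 36.4792 + 10.2351 + 25.6550 = 113.2088

113.2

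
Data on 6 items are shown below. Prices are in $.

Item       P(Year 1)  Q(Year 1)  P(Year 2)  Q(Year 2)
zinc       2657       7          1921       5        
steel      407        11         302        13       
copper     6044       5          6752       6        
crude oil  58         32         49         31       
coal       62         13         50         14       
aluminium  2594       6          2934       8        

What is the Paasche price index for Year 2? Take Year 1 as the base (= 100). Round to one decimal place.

101.9

Paasche price index uses current-period quantities as weights.
ΣP(Year 2)·Q(Year 2) = 1921×5 + 302×13 + 6752×6 + 49×31 + 50×14 + 2934×8 = 9605 + 3926 + 40512 + 1519 + 700 + 23472 = 79734
ΣP(Year 1)·Q(Year 2) = 2657×5 + 407×13 + 6044×6 + 58×31 + 62×14 + 2594×8 = 13285 + 5291 + 36264 + 1798 + 868 + 20752 = 78258
Index = 79734 / 78258 × 100 = 101.8861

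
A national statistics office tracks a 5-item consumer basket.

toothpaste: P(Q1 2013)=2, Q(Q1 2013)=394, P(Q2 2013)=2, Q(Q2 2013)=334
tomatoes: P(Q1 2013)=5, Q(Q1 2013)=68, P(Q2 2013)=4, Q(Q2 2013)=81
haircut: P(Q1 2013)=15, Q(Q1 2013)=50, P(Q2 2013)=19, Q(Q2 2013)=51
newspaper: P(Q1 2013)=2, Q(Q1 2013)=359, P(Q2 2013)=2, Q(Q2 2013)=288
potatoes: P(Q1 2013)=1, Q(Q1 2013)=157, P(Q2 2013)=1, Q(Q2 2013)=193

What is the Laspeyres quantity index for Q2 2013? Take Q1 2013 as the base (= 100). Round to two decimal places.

Laspeyres quantity index uses base-period prices as weights.
ΣP(Q1 2013)·Q(Q2 2013) = 2×334 + 5×81 + 15×51 + 2×288 + 1×193 = 668 + 405 + 765 + 576 + 193 = 2607
ΣP(Q1 2013)·Q(Q1 2013) = 2×394 + 5×68 + 15×50 + 2×359 + 1×157 = 788 + 340 + 750 + 718 + 157 = 2753
Index = 2607 / 2753 × 100 = 94.6967

94.70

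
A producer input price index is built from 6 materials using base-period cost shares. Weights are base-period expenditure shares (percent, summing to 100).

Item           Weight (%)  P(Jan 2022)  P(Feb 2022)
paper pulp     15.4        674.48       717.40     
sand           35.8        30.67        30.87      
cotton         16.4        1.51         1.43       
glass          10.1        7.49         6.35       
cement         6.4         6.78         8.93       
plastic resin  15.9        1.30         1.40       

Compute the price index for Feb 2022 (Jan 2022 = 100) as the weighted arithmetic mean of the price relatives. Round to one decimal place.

paper pulp: 15.4 × (717.40/674.48) = 15.4 × 1.063634 = 16.3800
sand: 35.8 × (30.87/30.67) = 35.8 × 1.006521 = 36.0335
cotton: 16.4 × (1.43/1.51) = 16.4 × 0.947020 = 15.5311
glass: 10.1 × (6.35/7.49) = 10.1 × 0.847797 = 8.5628
cement: 6.4 × (8.93/6.78) = 6.4 × 1.317109 = 8.4295
plastic resin: 15.9 × (1.40/1.30) = 15.9 × 1.076923 = 17.1231
Index = Σ wᵢ·(p₁ᵢ/p₀ᵢ) = 16.3800 + 36.0335 + 15.5311 + 8.5628 + 8.4295 + 17.1231 = 102.0599

102.1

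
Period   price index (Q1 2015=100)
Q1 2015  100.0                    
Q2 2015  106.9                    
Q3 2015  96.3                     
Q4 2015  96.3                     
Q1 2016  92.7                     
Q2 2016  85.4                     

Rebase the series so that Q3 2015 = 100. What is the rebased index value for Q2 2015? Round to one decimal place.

111.0

Rebased(Q2 2015) = 106.9 / 96.3 × 100 = 111.0073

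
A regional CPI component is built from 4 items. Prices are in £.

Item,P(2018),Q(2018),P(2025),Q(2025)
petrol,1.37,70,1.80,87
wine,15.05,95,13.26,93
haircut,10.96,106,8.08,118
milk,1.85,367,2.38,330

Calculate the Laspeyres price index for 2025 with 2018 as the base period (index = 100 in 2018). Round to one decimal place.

Laspeyres price index uses base-period quantities as weights.
ΣP(2025)·Q(2018) = 1.80×70 + 13.26×95 + 8.08×106 + 2.38×367 = 126 + 1259.7 + 856.48 + 873.46 = 3115.64
ΣP(2018)·Q(2018) = 1.37×70 + 15.05×95 + 10.96×106 + 1.85×367 = 95.9 + 1429.75 + 1161.76 + 678.95 = 3366.36
Index = 3115.64 / 3366.36 × 100 = 92.5522

92.6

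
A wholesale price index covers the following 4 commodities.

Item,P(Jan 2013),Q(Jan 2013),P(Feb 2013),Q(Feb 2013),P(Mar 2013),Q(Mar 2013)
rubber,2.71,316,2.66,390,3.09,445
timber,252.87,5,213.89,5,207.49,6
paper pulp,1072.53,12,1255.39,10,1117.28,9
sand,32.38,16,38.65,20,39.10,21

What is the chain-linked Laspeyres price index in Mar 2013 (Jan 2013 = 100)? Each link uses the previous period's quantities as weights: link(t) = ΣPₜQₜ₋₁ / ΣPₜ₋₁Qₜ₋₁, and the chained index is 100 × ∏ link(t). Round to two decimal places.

104.35

Link Jan 2013→Feb 2013:
ΣP(Feb 2013)Q(Jan 2013) = 2.66×316 + 213.89×5 + 1255.39×12 + 38.65×16 = 840.56 + 1069.45 + 15064.68 + 618.4 = 17593.09
ΣP(Jan 2013)Q(Jan 2013) = 2.71×316 + 252.87×5 + 1072.53×12 + 32.38×16 = 856.36 + 1264.35 + 12870.36 + 518.08 = 15509.15
link = 17593.09/15509.15 = 1.134368
Link Feb 2013→Mar 2013:
ΣP(Mar 2013)Q(Feb 2013) = 3.09×390 + 207.49×5 + 1117.28×10 + 39.10×20 = 1205.1 + 1037.45 + 11172.8 + 782 = 14197.35
ΣP(Feb 2013)Q(Feb 2013) = 2.66×390 + 213.89×5 + 1255.39×10 + 38.65×20 = 1037.4 + 1069.45 + 12553.9 + 773 = 15433.75
link = 14197.35/15433.75 = 0.919890
Chained index = 100 × 1.134368 × 0.919890 = 104.3494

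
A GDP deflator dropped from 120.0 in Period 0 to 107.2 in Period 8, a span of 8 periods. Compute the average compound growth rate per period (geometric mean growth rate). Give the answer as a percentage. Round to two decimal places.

Growth factor = (107.2/120.0)^(1/8) = (0.893333)^(1/8) = 0.985999
Growth rate = 0.985999 − 1 = -0.014001 = -1.4001%

-1.40%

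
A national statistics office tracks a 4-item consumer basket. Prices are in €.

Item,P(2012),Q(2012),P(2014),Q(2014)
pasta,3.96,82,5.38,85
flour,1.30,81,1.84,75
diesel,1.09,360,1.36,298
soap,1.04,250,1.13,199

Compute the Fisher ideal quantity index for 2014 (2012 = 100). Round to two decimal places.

Laspeyres component (base-period weights):
ΣP(2012)Q(2014) = 3.96×85 + 1.30×75 + 1.09×298 + 1.04×199 = 336.6 + 97.5 + 324.82 + 206.96 = 965.88
ΣP(2012)Q(2012) = 3.96×82 + 1.30×81 + 1.09×360 + 1.04×250 = 324.72 + 105.3 + 392.4 + 260 = 1082.42
L = 965.88 / 1082.42 × 100 = 89.2334
Paasche component (current-period weights):
ΣP(2014)Q(2014) = 5.38×85 + 1.84×75 + 1.36×298 + 1.13×199 = 457.3 + 138 + 405.28 + 224.87 = 1225.45
ΣP(2014)Q(2012) = 5.38×82 + 1.84×81 + 1.36×360 + 1.13×250 = 441.16 + 149.04 + 489.6 + 282.5 = 1362.3
P = 1225.45 / 1362.3 × 100 = 89.9545
Fisher = √(L × P) = √(89.2334 × 89.9545) = 89.5932

89.59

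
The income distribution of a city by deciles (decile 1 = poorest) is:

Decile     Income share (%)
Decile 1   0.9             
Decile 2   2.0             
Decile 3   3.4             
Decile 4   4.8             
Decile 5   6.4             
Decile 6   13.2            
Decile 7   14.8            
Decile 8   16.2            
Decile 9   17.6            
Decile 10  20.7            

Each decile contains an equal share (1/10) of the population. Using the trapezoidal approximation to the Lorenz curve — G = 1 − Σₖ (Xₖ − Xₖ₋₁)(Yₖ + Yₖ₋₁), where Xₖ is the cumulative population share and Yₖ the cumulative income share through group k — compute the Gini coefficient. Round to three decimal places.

Cumulative income shares Yₖ: 0.0090, 0.0290, 0.0630, 0.1110, 0.1750, 0.3070, 0.4550, 0.6170, 0.7930, 1.0000
Σ (Xₖ−Xₖ₋₁)(Yₖ+Yₖ₋₁) = (1/10)(0.0090+0.0000) + (1/10)(0.0290+0.0090) + (1/10)(0.0630+0.0290) + (1/10)(0.1110+0.0630) + (1/10)(0.1750+0.1110) + (1/10)(0.3070+0.1750) + (1/10)(0.4550+0.3070) + (1/10)(0.6170+0.4550) + (1/10)(0.7930+0.6170) + (1/10)(1.0000+0.7930)
  = 0.0009 + 0.0038 + 0.0092 + 0.0174 + 0.0286 + 0.0482 + 0.0762 + 0.1072 + 0.1410 + 0.1793 = 0.6118
G = 1 − 0.6118 = 0.3882

0.388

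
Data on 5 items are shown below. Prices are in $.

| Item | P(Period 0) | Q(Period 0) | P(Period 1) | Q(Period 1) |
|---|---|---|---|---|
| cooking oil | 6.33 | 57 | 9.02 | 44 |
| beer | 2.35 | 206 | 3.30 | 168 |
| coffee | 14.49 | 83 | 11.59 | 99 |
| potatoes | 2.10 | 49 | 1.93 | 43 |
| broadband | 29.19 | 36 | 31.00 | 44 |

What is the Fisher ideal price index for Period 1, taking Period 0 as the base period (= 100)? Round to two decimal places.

Laspeyres component (base-period weights):
ΣP(Period 1)Q(Period 0) = 9.02×57 + 3.30×206 + 11.59×83 + 1.93×49 + 31.00×36 = 514.14 + 679.8 + 961.97 + 94.57 + 1116 = 3366.48
ΣP(Period 0)Q(Period 0) = 6.33×57 + 2.35×206 + 14.49×83 + 2.10×49 + 29.19×36 = 360.81 + 484.1 + 1202.67 + 102.9 + 1050.84 = 3201.32
L = 3366.48 / 3201.32 × 100 = 105.1591
Paasche component (current-period weights):
ΣP(Period 1)Q(Period 1) = 9.02×44 + 3.30×168 + 11.59×99 + 1.93×43 + 31.00×44 = 396.88 + 554.4 + 1147.41 + 82.99 + 1364 = 3545.68
ΣP(Period 0)Q(Period 1) = 6.33×44 + 2.35×168 + 14.49×99 + 2.10×43 + 29.19×44 = 278.52 + 394.8 + 1434.51 + 90.3 + 1284.36 = 3482.49
P = 3545.68 / 3482.49 × 100 = 101.8145
Fisher = √(L × P) = √(105.1591 × 101.8145) = 103.4733

103.47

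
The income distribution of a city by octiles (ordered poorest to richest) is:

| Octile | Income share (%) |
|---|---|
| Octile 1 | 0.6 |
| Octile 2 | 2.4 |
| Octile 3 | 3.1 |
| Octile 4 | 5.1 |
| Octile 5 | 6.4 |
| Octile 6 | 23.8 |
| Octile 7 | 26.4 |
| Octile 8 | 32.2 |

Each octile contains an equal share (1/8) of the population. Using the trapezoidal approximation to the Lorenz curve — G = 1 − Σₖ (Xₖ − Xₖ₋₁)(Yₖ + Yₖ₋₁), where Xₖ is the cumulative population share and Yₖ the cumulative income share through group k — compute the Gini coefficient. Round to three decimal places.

Cumulative income shares Yₖ: 0.0060, 0.0300, 0.0610, 0.1120, 0.1760, 0.4140, 0.6780, 1.0000
Σ (Xₖ−Xₖ₋₁)(Yₖ+Yₖ₋₁) = (1/8)(0.0060+0.0000) + (1/8)(0.0300+0.0060) + (1/8)(0.0610+0.0300) + (1/8)(0.1120+0.0610) + (1/8)(0.1760+0.1120) + (1/8)(0.4140+0.1760) + (1/8)(0.6780+0.4140) + (1/8)(1.0000+0.6780)
  = 0.0008 + 0.0045 + 0.0114 + 0.0216 + 0.0360 + 0.0738 + 0.1365 + 0.2097 = 0.4943
G = 1 − 0.4943 = 0.5057

0.506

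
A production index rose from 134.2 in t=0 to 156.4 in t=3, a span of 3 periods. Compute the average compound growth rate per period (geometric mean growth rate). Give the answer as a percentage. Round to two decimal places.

Growth factor = (156.4/134.2)^(1/3) = (1.165425)^(1/3) = 1.052353
Growth rate = 1.052353 − 1 = 0.052353 = 5.2353%

5.24%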